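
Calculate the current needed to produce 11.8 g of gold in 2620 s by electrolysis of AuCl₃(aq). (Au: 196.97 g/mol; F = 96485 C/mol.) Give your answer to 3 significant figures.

n(Au) = 11.8 / 196.97 = 0.05991 mol
Au³⁺ + 3e⁻ → Au, so n(e⁻) = 3 × 0.05991 = 0.1797 mol
Q = 0.1797 × 96485 = 17340 C
I = Q / t = 17340 / 2620 s = 6.62 A

6.62 A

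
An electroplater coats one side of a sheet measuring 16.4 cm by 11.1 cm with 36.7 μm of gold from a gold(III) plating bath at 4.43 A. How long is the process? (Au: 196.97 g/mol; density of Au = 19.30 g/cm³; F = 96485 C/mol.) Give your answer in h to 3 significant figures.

Plated area = 16.4 × 11.1 = 182.0 cm²
Volume = 182.0 × 36.7×10⁻⁴ cm = 0.6679 cm³
m(Au) = 0.6679 × 19.30 = 12.89 g
n(Au) = 12.89 / 196.97 = 0.06544 mol; n(e⁻) = 3 × 0.06544 = 0.1963 mol
Q = 0.1963 × 96485 = 18940 C
t = 18940 / 4.43 = 4275 s = 1.19 h

1.19 h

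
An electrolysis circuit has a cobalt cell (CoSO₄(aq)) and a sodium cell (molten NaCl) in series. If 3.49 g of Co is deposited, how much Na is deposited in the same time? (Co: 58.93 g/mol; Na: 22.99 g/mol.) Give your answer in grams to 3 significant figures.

2.72 g

n(Co) = 3.49 / 58.93 = 0.05922 mol
Co²⁺ + 2e⁻ → Co, so n(e⁻) = 2 × 0.05922 = 0.1184 mol
The cells are in series, so the same charge (and hence the same n(e⁻) = 0.1184 mol) passes through both.
Na⁺ + e⁻ → Na, so n(Na) = 0.1184 mol
m(Na) = 0.1184 × 22.99 = 2.72 g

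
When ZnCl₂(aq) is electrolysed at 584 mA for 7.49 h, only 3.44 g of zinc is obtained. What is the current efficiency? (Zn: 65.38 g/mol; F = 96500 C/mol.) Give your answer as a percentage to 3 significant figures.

64.5%

Q = 0.584 × 26964 = 15750 C
n(e⁻) = 15750 / 96500 = 0.1632 mol
Zn²⁺ + 2e⁻ → Zn, so theoretical n(Zn) = 0.08160 mol → 5.335 g
Efficiency = 3.44 / 5.335 = 0.6448 = 64.5%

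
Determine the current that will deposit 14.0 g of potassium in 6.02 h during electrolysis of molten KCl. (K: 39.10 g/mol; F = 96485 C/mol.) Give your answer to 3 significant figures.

1.59 A

n(K) = 14.0 / 39.10 = 0.3581 mol
K⁺ + e⁻ → K, so n(e⁻) = 0.3581 mol
Q = 0.3581 × 96485 = 34550 C
I = Q / t = 34550 / 21672 s = 1.59 A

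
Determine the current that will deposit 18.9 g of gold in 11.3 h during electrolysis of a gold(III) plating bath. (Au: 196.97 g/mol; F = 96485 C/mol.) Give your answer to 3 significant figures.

n(Au) = 18.9 / 196.97 = 0.09595 mol
Au³⁺ + 3e⁻ → Au, so n(e⁻) = 3 × 0.09595 = 0.2879 mol
Q = 0.2879 × 96485 = 27780 C
I = Q / t = 27780 / 40680 s = 0.683 A

0.683 A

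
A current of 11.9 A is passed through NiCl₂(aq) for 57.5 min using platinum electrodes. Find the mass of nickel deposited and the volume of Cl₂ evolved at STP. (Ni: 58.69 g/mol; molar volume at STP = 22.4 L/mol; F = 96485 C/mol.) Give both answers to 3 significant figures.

Q = 11.9 × 3450 = 41060 C; n(e⁻) = 41060 / 96485 = 0.4256 mol
Cathode: Ni²⁺ + 2e⁻ → Ni → n(Ni) = 0.4256/2 = 0.2128 mol → 12.5 g
Anode: 2Cl⁻ → Cl₂ + 2e⁻ → n(Cl₂) = 0.4256/2 = 0.2128 mol → 4.77 L

12.5 g Ni; 4.77 L Cl₂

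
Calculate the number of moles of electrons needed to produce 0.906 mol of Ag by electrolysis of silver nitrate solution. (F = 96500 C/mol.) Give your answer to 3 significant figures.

0.906 mol

Ag⁺ + e⁻ → Ag, so n(e⁻) = 1 × 0.906 = 0.9060 mol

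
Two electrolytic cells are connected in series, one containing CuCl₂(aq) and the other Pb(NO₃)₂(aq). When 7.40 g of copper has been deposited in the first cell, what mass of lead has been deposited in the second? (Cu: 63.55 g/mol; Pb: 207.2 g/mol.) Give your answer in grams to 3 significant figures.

24.1 g

n(Cu) = 7.40 / 63.55 = 0.1164 mol
Cu²⁺ + 2e⁻ → Cu, so n(e⁻) = 2 × 0.1164 = 0.2328 mol
Same current for the same time ⇒ same n(e⁻) = 0.2328 mol in both cells.
Pb²⁺ + 2e⁻ → Pb, so n(Pb) = 0.2328 / 2 = 0.1164 mol
m(Pb) = 0.1164 × 207.2 = 24.1 g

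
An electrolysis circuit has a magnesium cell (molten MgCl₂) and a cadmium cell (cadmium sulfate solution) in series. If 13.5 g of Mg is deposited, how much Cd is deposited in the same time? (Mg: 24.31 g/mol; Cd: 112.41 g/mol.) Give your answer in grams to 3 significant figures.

62.4 g

n(Mg) = 13.5 / 24.31 = 0.5553 mol
Mg²⁺ + 2e⁻ → Mg, so n(e⁻) = 2 × 0.5553 = 1.111 mol
The cells are in series, so the same charge (and hence the same n(e⁻) = 1.111 mol) passes through both.
Cd²⁺ + 2e⁻ → Cd, so n(Cd) = 1.111 / 2 = 0.5555 mol
m(Cd) = 0.5555 × 112.41 = 62.4 g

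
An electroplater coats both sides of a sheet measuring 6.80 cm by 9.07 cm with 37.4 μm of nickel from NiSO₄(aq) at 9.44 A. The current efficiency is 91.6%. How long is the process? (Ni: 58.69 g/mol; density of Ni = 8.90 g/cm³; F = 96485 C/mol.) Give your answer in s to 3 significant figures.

Plated area = 2 × 6.80 × 9.07 = 123.4 cm²
Volume = 123.4 × 37.4×10⁻⁴ cm = 0.4615 cm³
m(Ni) = 0.4615 × 8.90 = 4.107 g
n(Ni) = 4.107 / 58.69 = 0.06998 mol; n(e⁻) = 2 × 0.06998 = 0.1400 mol
Q = 0.1400 × 96485 / 0.916 = 14750 C
t = 14750 / 9.44 = 1563 s

1560 s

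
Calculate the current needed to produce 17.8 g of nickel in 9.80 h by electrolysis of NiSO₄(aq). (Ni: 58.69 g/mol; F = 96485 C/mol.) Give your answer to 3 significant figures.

1.66 A

n(Ni) = 17.8 / 58.69 = 0.3033 mol
Ni²⁺ + 2e⁻ → Ni, so n(e⁻) = 2 × 0.3033 = 0.6066 mol
Q = 0.6066 × 96485 = 58530 C
I = Q / t = 58530 / 35280 s = 1.66 A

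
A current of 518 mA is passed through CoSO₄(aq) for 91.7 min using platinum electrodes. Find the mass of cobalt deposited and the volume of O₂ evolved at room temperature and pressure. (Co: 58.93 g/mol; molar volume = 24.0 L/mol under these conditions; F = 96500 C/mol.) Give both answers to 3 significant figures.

Q = 0.518 × 5502 = 2850 C; n(e⁻) = 2850 / 96500 = 0.02953 mol
Cathode: Co²⁺ + 2e⁻ → Co → n(Co) = 0.02953/2 = 0.01477 mol → 0.870 g
Anode: 2H₂O → O₂ + 4H⁺ + 4e⁻ → n(O₂) = 0.02953/4 = 0.007383 mol → 0.177 L

0.870 g Co; 0.177 L O₂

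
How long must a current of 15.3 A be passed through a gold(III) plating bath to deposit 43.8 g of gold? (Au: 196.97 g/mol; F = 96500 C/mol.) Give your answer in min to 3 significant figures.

n(Au) = 43.8 / 196.97 = 0.2224 mol
Au³⁺ + 3e⁻ → Au, so n(e⁻) = 3 × 0.2224 = 0.6672 mol
Q = 0.6672 × 96500 = 64380 C
t = Q / I = 64380 / 15.3 = 4208 s = 70.1 min

70.1 min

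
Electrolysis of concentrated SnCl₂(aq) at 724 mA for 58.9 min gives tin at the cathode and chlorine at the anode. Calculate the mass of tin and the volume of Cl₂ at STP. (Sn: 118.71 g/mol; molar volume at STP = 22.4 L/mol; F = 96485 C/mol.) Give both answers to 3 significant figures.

1.57 g Sn; 0.297 L Cl₂

Q = 0.724 × 3534 = 2559 C; n(e⁻) = 2559 / 96485 = 0.02652 mol
Cathode: Sn²⁺ + 2e⁻ → Sn → n(Sn) = 0.02652/2 = 0.01326 mol → 1.57 g
Anode: 2Cl⁻ → Cl₂ + 2e⁻ → n(Cl₂) = 0.02652/2 = 0.01326 mol → 0.297 L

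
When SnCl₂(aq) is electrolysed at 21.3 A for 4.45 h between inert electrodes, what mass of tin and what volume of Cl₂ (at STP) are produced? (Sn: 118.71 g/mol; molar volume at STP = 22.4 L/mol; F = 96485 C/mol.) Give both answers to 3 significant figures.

210 g Sn; 39.6 L Cl₂

Q = 21.3 × 16020 = 3.412×10^5 C; n(e⁻) = 3.412×10^5 / 96485 = 3.536 mol
Cathode: Sn²⁺ + 2e⁻ → Sn → n(Sn) = 3.536/2 = 1.768 mol → 210 g
Anode: 2Cl⁻ → Cl₂ + 2e⁻ → n(Cl₂) = 3.536/2 = 1.768 mol → 39.6 L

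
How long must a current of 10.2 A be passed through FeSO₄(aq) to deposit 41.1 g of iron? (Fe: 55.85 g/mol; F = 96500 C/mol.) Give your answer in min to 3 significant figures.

n(Fe) = 41.1 / 55.85 = 0.7359 mol
Fe²⁺ + 2e⁻ → Fe, so n(e⁻) = 2 × 0.7359 = 1.472 mol
Q = 1.472 × 96500 = 1.420×10^5 C
t = Q / I = 1.420×10^5 / 10.2 = 13920 s = 232 min

232 min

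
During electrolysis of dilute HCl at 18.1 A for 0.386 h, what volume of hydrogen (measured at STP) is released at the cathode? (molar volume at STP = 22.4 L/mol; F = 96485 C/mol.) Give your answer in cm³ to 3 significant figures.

2920 cm³

Q = It = 18.1 × 1389.6 = 25150 C
Moles of electrons = 25150 / 96485 = 0.2607 mol
2H⁺ + 2e⁻ → H₂, so n(H₂) = 0.2607 / 2 = 0.1304 mol
V = 0.1304 × 22.4 = 2.921 L
= 2920 cm³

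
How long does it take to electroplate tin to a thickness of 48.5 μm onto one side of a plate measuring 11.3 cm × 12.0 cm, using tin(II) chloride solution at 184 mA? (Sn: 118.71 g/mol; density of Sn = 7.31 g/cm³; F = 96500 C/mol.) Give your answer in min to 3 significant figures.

Plated area = 11.3 × 12.0 = 135.6 cm²
Volume = 135.6 × 48.5×10⁻⁴ cm = 0.6577 cm³
m(Sn) = 0.6577 × 7.31 = 4.808 g
n(Sn) = 4.808 / 118.71 = 0.04050 mol; n(e⁻) = 2 × 0.04050 = 0.08100 mol
Q = 0.08100 × 96500 = 7817 C
t = 7817 / 0.184 = 42480 s = 708 min

708 min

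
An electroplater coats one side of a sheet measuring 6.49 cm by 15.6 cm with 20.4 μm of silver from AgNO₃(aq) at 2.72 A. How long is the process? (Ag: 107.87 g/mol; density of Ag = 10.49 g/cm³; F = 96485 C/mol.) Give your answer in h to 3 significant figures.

Plated area = 6.49 × 15.6 = 101.2 cm²
Volume = 101.2 × 20.4×10⁻⁴ cm = 0.2064 cm³
m(Ag) = 0.2064 × 10.49 = 2.165 g
n(Ag) = 2.165 / 107.87 = 0.02007 mol; n(e⁻) = 0.02007 mol
Q = 0.02007 × 96485 = 1936 C
t = 1936 / 2.72 = 711.8 s = 0.198 h

0.198 h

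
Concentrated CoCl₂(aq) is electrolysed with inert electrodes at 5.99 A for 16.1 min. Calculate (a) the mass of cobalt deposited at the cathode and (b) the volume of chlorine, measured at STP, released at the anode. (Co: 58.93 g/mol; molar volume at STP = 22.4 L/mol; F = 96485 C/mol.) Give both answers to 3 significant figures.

Q = 5.99 × 966 = 5786 C; n(e⁻) = 5786 / 96485 = 0.05997 mol
Cathode: Co²⁺ + 2e⁻ → Co → n(Co) = 0.05997/2 = 0.02999 mol → 1.77 g
Anode: 2Cl⁻ → Cl₂ + 2e⁻ → n(Cl₂) = 0.05997/2 = 0.02999 mol → 0.672 L

1.77 g Co; 0.672 L Cl₂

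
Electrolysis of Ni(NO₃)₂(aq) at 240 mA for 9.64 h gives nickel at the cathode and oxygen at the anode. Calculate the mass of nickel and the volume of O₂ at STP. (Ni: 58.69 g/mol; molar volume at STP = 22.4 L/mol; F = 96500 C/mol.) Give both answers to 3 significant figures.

2.53 g Ni; 0.483 L O₂

Q = 0.240 × 34704 = 8329 C; n(e⁻) = 8329 / 96500 = 0.08631 mol
Cathode: Ni²⁺ + 2e⁻ → Ni → n(Ni) = 0.08631/2 = 0.04316 mol → 2.53 g
Anode: 2H₂O → O₂ + 4H⁺ + 4e⁻ → n(O₂) = 0.08631/4 = 0.02158 mol → 0.483 L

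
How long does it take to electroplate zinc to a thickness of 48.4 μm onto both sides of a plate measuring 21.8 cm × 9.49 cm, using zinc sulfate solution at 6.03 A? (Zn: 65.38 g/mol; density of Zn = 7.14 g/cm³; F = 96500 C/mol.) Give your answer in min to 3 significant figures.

Plated area = 2 × 21.8 × 9.49 = 413.8 cm²
Volume = 413.8 × 48.4×10⁻⁴ cm = 2.003 cm³
m(Zn) = 2.003 × 7.14 = 14.30 g
n(Zn) = 14.30 / 65.38 = 0.2187 mol; n(e⁻) = 2 × 0.2187 = 0.4374 mol
Q = 0.4374 × 96500 = 42210 C
t = 42210 / 6.03 = 7000 s = 117 min

117 min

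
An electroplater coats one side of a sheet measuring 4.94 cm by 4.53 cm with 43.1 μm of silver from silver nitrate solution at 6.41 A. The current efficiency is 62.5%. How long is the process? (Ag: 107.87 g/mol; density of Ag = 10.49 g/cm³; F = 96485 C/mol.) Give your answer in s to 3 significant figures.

226 s

Plated area = 4.94 × 4.53 = 22.38 cm²
Volume = 22.38 × 43.1×10⁻⁴ cm = 0.09646 cm³
m(Ag) = 0.09646 × 10.49 = 1.012 g
n(Ag) = 1.012 / 107.87 = 0.009382 mol; n(e⁻) = 0.009382 mol
Q = 0.009382 × 96485 / 0.625 = 1448 C
t = 1448 / 6.41 = 225.9 s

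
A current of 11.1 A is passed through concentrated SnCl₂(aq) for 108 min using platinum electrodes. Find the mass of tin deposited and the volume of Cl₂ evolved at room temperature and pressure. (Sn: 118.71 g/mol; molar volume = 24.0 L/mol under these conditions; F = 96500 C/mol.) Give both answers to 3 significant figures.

Q = 11.1 × 6480 = 71930 C; n(e⁻) = 71930 / 96500 = 0.7454 mol
Cathode: Sn²⁺ + 2e⁻ → Sn → n(Sn) = 0.7454/2 = 0.3727 mol → 44.2 g
Anode: 2Cl⁻ → Cl₂ + 2e⁻ → n(Cl₂) = 0.7454/2 = 0.3727 mol → 8.94 L

44.2 g Sn; 8.94 L Cl₂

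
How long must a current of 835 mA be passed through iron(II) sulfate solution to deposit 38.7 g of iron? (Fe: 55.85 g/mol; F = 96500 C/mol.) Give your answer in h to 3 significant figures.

n(Fe) = 38.7 / 55.85 = 0.6929 mol
Fe²⁺ + 2e⁻ → Fe, so n(e⁻) = 2 × 0.6929 = 1.386 mol
Q = 1.386 × 96500 = 1.337×10^5 C
t = Q / I = 1.337×10^5 / 0.835 = 1.601×10^5 s = 44.5 h

44.5 h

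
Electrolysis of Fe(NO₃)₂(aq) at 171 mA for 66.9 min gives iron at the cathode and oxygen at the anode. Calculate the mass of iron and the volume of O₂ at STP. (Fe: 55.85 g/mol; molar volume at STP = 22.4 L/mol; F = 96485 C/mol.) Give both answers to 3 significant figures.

0.199 g Fe; 0.0398 L O₂

Q = 0.171 × 4014 = 686.4 C; n(e⁻) = 686.4 / 96485 = 0.007114 mol
Cathode: Fe²⁺ + 2e⁻ → Fe → n(Fe) = 0.007114/2 = 0.003557 mol → 0.199 g
Anode: 2H₂O → O₂ + 4H⁺ + 4e⁻ → n(O₂) = 0.007114/4 = 0.001779 mol → 0.0398 L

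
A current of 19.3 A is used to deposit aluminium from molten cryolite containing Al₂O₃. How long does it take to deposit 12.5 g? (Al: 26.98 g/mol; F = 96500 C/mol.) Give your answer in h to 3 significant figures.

n(Al) = 12.5 / 26.98 = 0.4633 mol
Al³⁺ + 3e⁻ → Al, so n(e⁻) = 3 × 0.4633 = 1.390 mol
Q = 1.390 × 96500 = 1.341×10^5 C
t = Q / I = 1.341×10^5 / 19.3 = 6948 s = 1.93 h

1.93 h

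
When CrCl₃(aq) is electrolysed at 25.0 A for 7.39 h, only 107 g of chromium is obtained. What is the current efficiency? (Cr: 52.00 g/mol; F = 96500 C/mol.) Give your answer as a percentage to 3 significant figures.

Q = 25.0 × 26604 = 6.651×10^5 C
n(e⁻) = 6.651×10^5 / 96500 = 6.892 mol
Cr³⁺ + 3e⁻ → Cr, so theoretical n(Cr) = 2.297 mol → 119.4 g
Efficiency = 107 / 119.4 = 0.8961 = 89.6%

89.6%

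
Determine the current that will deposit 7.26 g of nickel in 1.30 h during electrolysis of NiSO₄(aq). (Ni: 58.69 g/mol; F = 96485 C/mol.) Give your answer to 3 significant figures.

n(Ni) = 7.26 / 58.69 = 0.1237 mol
Ni²⁺ + 2e⁻ → Ni, so n(e⁻) = 2 × 0.1237 = 0.2474 mol
Q = 0.2474 × 96485 = 23870 C
I = Q / t = 23870 / 4680 s = 5.10 A

5.10 A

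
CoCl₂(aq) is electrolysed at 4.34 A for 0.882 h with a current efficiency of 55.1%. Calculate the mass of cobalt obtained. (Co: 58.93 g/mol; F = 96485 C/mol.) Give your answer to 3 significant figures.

2.32 g

Q = 4.34 × 3175.2 = 13780 C
n(e⁻) = 13780 / 96485 = 0.1428 mol
Co²⁺ + 2e⁻ → Co, so theoretical m(Co) = 0.07140 × 58.93 = 4.208 g
Actual mass = 55.1% × 4.208 = 2.32 g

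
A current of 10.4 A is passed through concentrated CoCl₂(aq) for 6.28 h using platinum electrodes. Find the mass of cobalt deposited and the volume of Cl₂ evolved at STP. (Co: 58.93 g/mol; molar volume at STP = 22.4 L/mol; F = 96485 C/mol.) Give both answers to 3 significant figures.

Q = 10.4 × 22608 = 2.351×10^5 C; n(e⁻) = 2.351×10^5 / 96485 = 2.437 mol
Cathode: Co²⁺ + 2e⁻ → Co → n(Co) = 2.437/2 = 1.219 mol → 71.8 g
Anode: 2Cl⁻ → Cl₂ + 2e⁻ → n(Cl₂) = 2.437/2 = 1.219 mol → 27.3 L

71.8 g Co; 27.3 L Cl₂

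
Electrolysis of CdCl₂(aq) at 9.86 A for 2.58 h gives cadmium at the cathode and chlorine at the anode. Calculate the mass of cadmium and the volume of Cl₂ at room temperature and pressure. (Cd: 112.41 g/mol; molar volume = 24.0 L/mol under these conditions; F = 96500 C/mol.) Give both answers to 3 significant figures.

53.3 g Cd; 11.4 L Cl₂

Q = 9.86 × 9288 = 91580 C; n(e⁻) = 91580 / 96500 = 0.9490 mol
Cathode: Cd²⁺ + 2e⁻ → Cd → n(Cd) = 0.9490/2 = 0.4745 mol → 53.3 g
Anode: 2Cl⁻ → Cl₂ + 2e⁻ → n(Cl₂) = 0.9490/2 = 0.4745 mol → 11.4 L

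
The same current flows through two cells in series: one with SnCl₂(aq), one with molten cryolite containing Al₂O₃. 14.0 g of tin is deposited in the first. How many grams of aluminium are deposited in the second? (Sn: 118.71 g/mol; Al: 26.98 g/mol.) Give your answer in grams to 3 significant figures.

n(Sn) = 14.0 / 118.71 = 0.1179 mol
Sn²⁺ + 2e⁻ → Sn, so n(e⁻) = 2 × 0.1179 = 0.2358 mol
Same current for the same time ⇒ same n(e⁻) = 0.2358 mol in both cells.
Al³⁺ + 3e⁻ → Al, so n(Al) = 0.2358 / 3 = 0.07860 mol
m(Al) = 0.07860 × 26.98 = 2.12 g

2.12 g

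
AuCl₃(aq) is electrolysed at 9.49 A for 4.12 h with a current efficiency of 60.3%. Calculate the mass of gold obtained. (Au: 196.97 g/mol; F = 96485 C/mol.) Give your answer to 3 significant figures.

Q = 9.49 × 14832 = 1.408×10^5 C
n(e⁻) = 1.408×10^5 / 96485 = 1.459 mol
Au³⁺ + 3e⁻ → Au, so theoretical m(Au) = 0.4863 × 196.97 = 95.79 g
Actual mass = 60.3% × 95.79 = 57.8 g

57.8 g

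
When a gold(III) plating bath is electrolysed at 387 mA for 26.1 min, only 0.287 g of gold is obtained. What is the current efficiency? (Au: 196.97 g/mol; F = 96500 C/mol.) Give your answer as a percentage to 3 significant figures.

69.6%

Q = 0.387 × 1566 = 606.0 C
n(e⁻) = 606.0 / 96500 = 0.006280 mol
Au³⁺ + 3e⁻ → Au, so theoretical n(Au) = 0.002093 mol → 0.4123 g
Efficiency = 0.287 / 0.4123 = 0.6961 = 69.6%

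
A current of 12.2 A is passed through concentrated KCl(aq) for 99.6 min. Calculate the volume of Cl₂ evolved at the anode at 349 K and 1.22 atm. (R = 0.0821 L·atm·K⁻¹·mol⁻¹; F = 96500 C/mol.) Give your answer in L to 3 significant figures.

8.87 L

Q = 12.2 A × 5976 s = 72910 C
n(e⁻) = Q/F = 72910/96500 = 0.7555 mol
2Cl⁻ → Cl₂ + 2e⁻, so n(Cl₂) = 0.7555 / 2 = 0.3778 mol
V = nRT/P = 0.3778 × 0.0821 × 349 / 1.22 = 8.873 L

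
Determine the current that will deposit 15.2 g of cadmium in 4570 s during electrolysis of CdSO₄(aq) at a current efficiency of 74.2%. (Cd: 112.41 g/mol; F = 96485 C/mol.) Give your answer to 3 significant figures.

n(Cd) = 15.2 / 112.41 = 0.1352 mol
Cd²⁺ + 2e⁻ → Cd, so n(e⁻) = 2 × 0.1352 = 0.2704 mol
Q = 0.2704 × 96485 / 0.742 = 35160 C
I = Q / t = 35160 / 4570 s = 7.69 A

7.69 A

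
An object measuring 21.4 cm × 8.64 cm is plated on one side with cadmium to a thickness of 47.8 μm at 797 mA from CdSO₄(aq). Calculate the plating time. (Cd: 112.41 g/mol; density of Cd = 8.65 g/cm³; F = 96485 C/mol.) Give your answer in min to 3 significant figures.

Plated area = 21.4 × 8.64 = 184.9 cm²
Volume = 184.9 × 47.8×10⁻⁴ cm = 0.8838 cm³
m(Cd) = 0.8838 × 8.65 = 7.645 g
n(Cd) = 7.645 / 112.41 = 0.06801 mol; n(e⁻) = 2 × 0.06801 = 0.1360 mol
Q = 0.1360 × 96485 = 13120 C
t = 13120 / 0.797 = 16460 s = 274 min

274 min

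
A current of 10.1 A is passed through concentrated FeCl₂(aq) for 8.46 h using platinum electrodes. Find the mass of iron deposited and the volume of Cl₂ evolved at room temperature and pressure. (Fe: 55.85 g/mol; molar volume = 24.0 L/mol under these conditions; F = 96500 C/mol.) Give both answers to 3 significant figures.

89.0 g Fe; 38.3 L Cl₂

Q = 10.1 × 30456 = 3.076×10^5 C; n(e⁻) = 3.076×10^5 / 96500 = 3.188 mol
Cathode: Fe²⁺ + 2e⁻ → Fe → n(Fe) = 3.188/2 = 1.594 mol → 89.0 g
Anode: 2Cl⁻ → Cl₂ + 2e⁻ → n(Cl₂) = 3.188/2 = 1.594 mol → 38.3 L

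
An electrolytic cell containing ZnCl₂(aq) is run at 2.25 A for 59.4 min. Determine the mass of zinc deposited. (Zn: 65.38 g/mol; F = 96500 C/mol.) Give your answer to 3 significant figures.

2.72 g

Q = 2.25 A × 3564 s = 8019 C
Moles of electrons = 8019 / 96500 = 0.08310 mol
Zn²⁺ + 2e⁻ → Zn, so n(Zn) = 0.08310 / 2 = 0.04155 mol
m = 0.04155 × 65.38 = 2.72 g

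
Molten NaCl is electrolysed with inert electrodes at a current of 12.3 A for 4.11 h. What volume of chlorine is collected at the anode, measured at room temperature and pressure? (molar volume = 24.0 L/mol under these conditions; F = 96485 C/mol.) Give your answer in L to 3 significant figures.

Charge passed = 12.3 × 14796 = 1.820×10^5 C
Moles of electrons = 1.820×10^5 / 96485 = 1.886 mol
2Cl⁻ → Cl₂ + 2e⁻, so n(Cl₂) = 1.886 / 2 = 0.9430 mol
V = 0.9430 × 24.0 = 22.63 L

22.6 L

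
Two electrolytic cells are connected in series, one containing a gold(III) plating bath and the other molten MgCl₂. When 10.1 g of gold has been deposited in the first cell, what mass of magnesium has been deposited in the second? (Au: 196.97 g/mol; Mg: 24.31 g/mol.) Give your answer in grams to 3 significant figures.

1.87 g

n(Au) = 10.1 / 196.97 = 0.05128 mol
Au³⁺ + 3e⁻ → Au, so n(e⁻) = 3 × 0.05128 = 0.1538 mol
The cells are in series, so the same charge (and hence the same n(e⁻) = 0.1538 mol) passes through both.
Mg²⁺ + 2e⁻ → Mg, so n(Mg) = 0.1538 / 2 = 0.07690 mol
m(Mg) = 0.07690 × 24.31 = 1.87 g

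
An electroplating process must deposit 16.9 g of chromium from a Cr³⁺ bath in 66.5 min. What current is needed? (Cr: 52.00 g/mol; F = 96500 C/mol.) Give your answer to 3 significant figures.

23.6 A

n(Cr) = 16.9 / 52.00 = 0.3250 mol
Cr³⁺ + 3e⁻ → Cr, so n(e⁻) = 3 × 0.3250 = 0.9750 mol
Q = 0.9750 × 96500 = 94090 C
I = Q / t = 94090 / 3990 s = 23.6 A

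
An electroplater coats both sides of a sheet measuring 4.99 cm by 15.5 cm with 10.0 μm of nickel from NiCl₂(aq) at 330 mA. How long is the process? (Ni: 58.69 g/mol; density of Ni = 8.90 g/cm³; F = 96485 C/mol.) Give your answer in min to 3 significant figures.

Plated area = 2 × 4.99 × 15.5 = 154.7 cm²
Volume = 154.7 × 10.0×10⁻⁴ cm = 0.1547 cm³
m(Ni) = 0.1547 × 8.90 = 1.377 g
n(Ni) = 1.377 / 58.69 = 0.02346 mol; n(e⁻) = 2 × 0.02346 = 0.04692 mol
Q = 0.04692 × 96485 = 4527 C
t = 4527 / 0.330 = 13720 s = 229 min

229 min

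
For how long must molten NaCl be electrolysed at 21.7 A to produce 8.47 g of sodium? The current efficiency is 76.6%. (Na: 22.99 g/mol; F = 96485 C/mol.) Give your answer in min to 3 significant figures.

n(Na) = 8.47 / 22.99 = 0.3684 mol
Na⁺ + e⁻ → Na, so n(e⁻) = 0.3684 mol
Q = 0.3684 × 96485 / 0.766 = 46400 C
t = Q / I = 46400 / 21.7 = 2138 s = 35.6 min

35.6 min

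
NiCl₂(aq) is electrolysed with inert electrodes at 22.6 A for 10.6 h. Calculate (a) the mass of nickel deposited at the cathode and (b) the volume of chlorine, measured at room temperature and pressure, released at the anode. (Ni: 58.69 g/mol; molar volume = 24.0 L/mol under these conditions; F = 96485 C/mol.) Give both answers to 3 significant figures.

Q = 22.6 × 38160 = 8.624×10^5 C; n(e⁻) = 8.624×10^5 / 96485 = 8.938 mol
Cathode: Ni²⁺ + 2e⁻ → Ni → n(Ni) = 8.938/2 = 4.469 mol → 262 g
Anode: 2Cl⁻ → Cl₂ + 2e⁻ → n(Cl₂) = 8.938/2 = 4.469 mol → 107 L

262 g Ni; 107 L Cl₂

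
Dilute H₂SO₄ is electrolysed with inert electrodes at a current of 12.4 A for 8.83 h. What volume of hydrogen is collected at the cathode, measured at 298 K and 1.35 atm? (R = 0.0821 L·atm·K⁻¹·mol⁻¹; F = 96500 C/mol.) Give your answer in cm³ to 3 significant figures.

37000 cm³

Q = 12.4 A × 31788 s = 3.942×10^5 C
n(e⁻) = Q/F = 3.942×10^5/96500 = 4.085 mol
2H⁺ + 2e⁻ → H₂, so n(H₂) = 4.085 / 2 = 2.043 mol
V = nRT/P = 2.043 × 0.0821 × 298 / 1.35 = 37.02 L
= 37000 cm³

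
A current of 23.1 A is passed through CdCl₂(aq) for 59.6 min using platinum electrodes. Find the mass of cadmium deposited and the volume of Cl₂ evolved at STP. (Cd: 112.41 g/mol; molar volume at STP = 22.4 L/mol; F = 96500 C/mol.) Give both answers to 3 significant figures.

Q = 23.1 × 3576 = 82610 C; n(e⁻) = 82610 / 96500 = 0.8561 mol
Cathode: Cd²⁺ + 2e⁻ → Cd → n(Cd) = 0.8561/2 = 0.4281 mol → 48.1 g
Anode: 2Cl⁻ → Cl₂ + 2e⁻ → n(Cl₂) = 0.8561/2 = 0.4281 mol → 9.59 L

48.1 g Cd; 9.59 L Cl₂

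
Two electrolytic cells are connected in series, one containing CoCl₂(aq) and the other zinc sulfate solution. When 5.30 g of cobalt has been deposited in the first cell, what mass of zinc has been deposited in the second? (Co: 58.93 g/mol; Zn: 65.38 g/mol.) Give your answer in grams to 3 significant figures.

n(Co) = 5.30 / 58.93 = 0.08994 mol
Co²⁺ + 2e⁻ → Co, so n(e⁻) = 2 × 0.08994 = 0.1799 mol
Same current for the same time ⇒ same n(e⁻) = 0.1799 mol in both cells.
Zn²⁺ + 2e⁻ → Zn, so n(Zn) = 0.1799 / 2 = 0.08995 mol
m(Zn) = 0.08995 × 65.38 = 5.88 g

5.88 g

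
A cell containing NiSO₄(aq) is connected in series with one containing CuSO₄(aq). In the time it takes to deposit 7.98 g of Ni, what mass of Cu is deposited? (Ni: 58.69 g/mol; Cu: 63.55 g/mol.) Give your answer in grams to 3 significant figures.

8.64 g

n(Ni) = 7.98 / 58.69 = 0.1360 mol
Ni²⁺ + 2e⁻ → Ni, so n(e⁻) = 2 × 0.1360 = 0.2720 mol
The cells are in series, so the same charge (and hence the same n(e⁻) = 0.2720 mol) passes through both.
Cu²⁺ + 2e⁻ → Cu, so n(Cu) = 0.2720 / 2 = 0.1360 mol
m(Cu) = 0.1360 × 63.55 = 8.64 g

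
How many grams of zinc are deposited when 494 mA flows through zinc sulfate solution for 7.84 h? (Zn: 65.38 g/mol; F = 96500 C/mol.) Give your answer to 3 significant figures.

Charge passed = 0.494 × 28224 = 13940 C
n(e⁻) = Q/F = 13940/96500 = 0.1445 mol
Zn²⁺ + 2e⁻ → Zn, so n(Zn) = 0.1445 / 2 = 0.07225 mol
m = 0.07225 × 65.38 = 4.72 g

4.72 g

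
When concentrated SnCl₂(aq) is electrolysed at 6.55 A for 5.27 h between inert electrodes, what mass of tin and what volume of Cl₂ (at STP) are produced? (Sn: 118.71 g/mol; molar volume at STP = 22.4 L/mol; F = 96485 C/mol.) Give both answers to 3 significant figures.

Q = 6.55 × 18972 = 1.243×10^5 C; n(e⁻) = 1.243×10^5 / 96485 = 1.288 mol
Cathode: Sn²⁺ + 2e⁻ → Sn → n(Sn) = 1.288/2 = 0.6440 mol → 76.4 g
Anode: 2Cl⁻ → Cl₂ + 2e⁻ → n(Cl₂) = 1.288/2 = 0.6440 mol → 14.4 L

76.4 g Sn; 14.4 L Cl₂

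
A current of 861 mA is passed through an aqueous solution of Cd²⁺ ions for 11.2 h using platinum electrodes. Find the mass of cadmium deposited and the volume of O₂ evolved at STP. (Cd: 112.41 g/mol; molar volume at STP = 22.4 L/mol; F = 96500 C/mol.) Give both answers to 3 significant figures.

20.2 g Cd; 2.01 L O₂

Q = 0.861 × 40320 = 34720 C; n(e⁻) = 34720 / 96500 = 0.3598 mol
Cathode: Cd²⁺ + 2e⁻ → Cd → n(Cd) = 0.3598/2 = 0.1799 mol → 20.2 g
Anode: 2H₂O → O₂ + 4H⁺ + 4e⁻ → n(O₂) = 0.3598/4 = 0.08995 mol → 2.01 L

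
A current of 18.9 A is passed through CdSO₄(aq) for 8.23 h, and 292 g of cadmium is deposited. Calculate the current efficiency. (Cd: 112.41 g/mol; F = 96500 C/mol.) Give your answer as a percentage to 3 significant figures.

89.5%

Q = 18.9 × 29628 = 5.600×10^5 C
n(e⁻) = 5.600×10^5 / 96500 = 5.803 mol
Cd²⁺ + 2e⁻ → Cd, so theoretical n(Cd) = 2.902 mol → 326.2 g
Efficiency = 292 / 326.2 = 0.8952 = 89.5%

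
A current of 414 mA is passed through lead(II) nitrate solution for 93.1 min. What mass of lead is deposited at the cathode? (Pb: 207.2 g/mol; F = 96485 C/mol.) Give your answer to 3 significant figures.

2.48 g

Charge passed = 0.414 × 5586 = 2313 C
n(e⁻) = Q/F = 2313/96485 = 0.02397 mol
Pb²⁺ + 2e⁻ → Pb, so n(Pb) = 0.02397 / 2 = 0.01199 mol
m = 0.01199 × 207.2 = 2.48 g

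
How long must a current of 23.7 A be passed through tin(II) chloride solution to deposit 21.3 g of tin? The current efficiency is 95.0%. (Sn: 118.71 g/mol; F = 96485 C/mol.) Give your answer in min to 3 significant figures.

n(Sn) = 21.3 / 118.71 = 0.1794 mol
Sn²⁺ + 2e⁻ → Sn, so n(e⁻) = 2 × 0.1794 = 0.3588 mol
Q = 0.3588 × 96485 / 0.950 = 36440 C
t = Q / I = 36440 / 23.7 = 1538 s = 25.6 min

25.6 min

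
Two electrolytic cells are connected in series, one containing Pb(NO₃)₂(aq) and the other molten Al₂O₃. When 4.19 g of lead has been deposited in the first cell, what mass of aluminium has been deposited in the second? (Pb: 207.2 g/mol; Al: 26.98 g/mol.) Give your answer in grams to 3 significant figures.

0.364 g

n(Pb) = 4.19 / 207.2 = 0.02022 mol
Pb²⁺ + 2e⁻ → Pb, so n(e⁻) = 2 × 0.02022 = 0.04044 mol
Since the cells are in series, n(e⁻) in the Al cell is also 0.04044 mol.
Al³⁺ + 3e⁻ → Al, so n(Al) = 0.04044 / 3 = 0.01348 mol
m(Al) = 0.01348 × 26.98 = 0.364 g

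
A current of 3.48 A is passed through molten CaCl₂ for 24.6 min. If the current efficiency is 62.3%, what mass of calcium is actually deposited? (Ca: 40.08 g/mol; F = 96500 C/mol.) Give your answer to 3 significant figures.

0.665 g

Q = 3.48 × 1476 = 5136 C
n(e⁻) = 5136 / 96500 = 0.05322 mol
Ca²⁺ + 2e⁻ → Ca, so theoretical m(Ca) = 0.02661 × 40.08 = 1.067 g
Actual mass = 62.3% × 1.067 = 0.665 g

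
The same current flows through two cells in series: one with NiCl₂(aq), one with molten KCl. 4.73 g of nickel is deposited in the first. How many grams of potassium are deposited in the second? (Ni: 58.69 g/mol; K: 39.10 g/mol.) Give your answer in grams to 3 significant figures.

6.30 g

n(Ni) = 4.73 / 58.69 = 0.08059 mol
Ni²⁺ + 2e⁻ → Ni, so n(e⁻) = 2 × 0.08059 = 0.1612 mol
Same current for the same time ⇒ same n(e⁻) = 0.1612 mol in both cells.
K⁺ + e⁻ → K, so n(K) = 0.1612 mol
m(K) = 0.1612 × 39.10 = 6.30 g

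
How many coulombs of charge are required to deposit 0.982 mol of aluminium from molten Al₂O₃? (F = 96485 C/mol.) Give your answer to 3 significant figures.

Al³⁺ + 3e⁻ → Al, so n(e⁻) = 3 × 0.982 = 2.946 mol
Q = 2.946 × 96485 = 2.842×10^5 C

2.84×10^5 C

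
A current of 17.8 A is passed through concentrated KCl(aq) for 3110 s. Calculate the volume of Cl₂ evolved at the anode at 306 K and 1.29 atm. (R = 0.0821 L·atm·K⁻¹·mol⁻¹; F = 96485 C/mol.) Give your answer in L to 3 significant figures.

5.59 L

Charge passed = 17.8 × 3110 = 55360 C
n(e⁻) = 55360 / 96485 = 0.5738 mol
2Cl⁻ → Cl₂ + 2e⁻, so n(Cl₂) = 0.5738 / 2 = 0.2869 mol
V = nRT/P = 0.2869 × 0.0821 × 306 / 1.29 = 5.587 L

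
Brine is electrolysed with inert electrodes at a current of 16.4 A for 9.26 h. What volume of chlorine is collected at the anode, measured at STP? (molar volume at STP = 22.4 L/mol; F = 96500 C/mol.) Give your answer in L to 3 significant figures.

Q = It = 16.4 × 33336 = 5.467×10^5 C
n(e⁻) = 5.467×10^5 / 96500 = 5.665 mol
2Cl⁻ → Cl₂ + 2e⁻, so n(Cl₂) = 5.665 / 2 = 2.833 mol
V = 2.833 × 22.4 = 63.46 L

63.5 L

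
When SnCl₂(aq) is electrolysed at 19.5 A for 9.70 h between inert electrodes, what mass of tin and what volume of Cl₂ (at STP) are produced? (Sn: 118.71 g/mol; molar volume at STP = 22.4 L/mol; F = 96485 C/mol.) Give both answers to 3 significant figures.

Q = 19.5 × 34920 = 6.809×10^5 C; n(e⁻) = 6.809×10^5 / 96485 = 7.057 mol
Cathode: Sn²⁺ + 2e⁻ → Sn → n(Sn) = 7.057/2 = 3.529 mol → 419 g
Anode: 2Cl⁻ → Cl₂ + 2e⁻ → n(Cl₂) = 7.057/2 = 3.529 mol → 79.0 L

419 g Sn; 79.0 L Cl₂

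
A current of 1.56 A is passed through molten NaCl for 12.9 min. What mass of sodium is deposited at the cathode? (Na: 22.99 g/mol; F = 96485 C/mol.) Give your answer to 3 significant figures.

Q = It = 1.56 × 774 = 1207 C
n(e⁻) = 1207 / 96485 = 0.01251 mol
Na⁺ + e⁻ → Na, so n(Na) = 0.01251 mol
m = 0.01251 × 22.99 = 0.288 g

0.288 g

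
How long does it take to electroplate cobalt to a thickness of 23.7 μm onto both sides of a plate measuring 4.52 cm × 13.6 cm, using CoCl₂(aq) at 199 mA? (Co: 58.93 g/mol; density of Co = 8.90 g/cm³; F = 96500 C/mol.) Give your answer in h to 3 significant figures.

11.9 h

Plated area = 2 × 4.52 × 13.6 = 122.9 cm²
Volume = 122.9 × 23.7×10⁻⁴ cm = 0.2913 cm³
m(Co) = 0.2913 × 8.90 = 2.593 g
n(Co) = 2.593 / 58.93 = 0.04400 mol; n(e⁻) = 2 × 0.04400 = 0.08800 mol
Q = 0.08800 × 96500 = 8492 C
t = 8492 / 0.199 = 42670 s = 11.9 h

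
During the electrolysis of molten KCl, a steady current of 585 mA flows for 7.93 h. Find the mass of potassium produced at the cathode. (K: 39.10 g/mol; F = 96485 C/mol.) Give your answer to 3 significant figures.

Q = 0.585 A × 28548 s = 16700 C
n(e⁻) = 16700 / 96485 = 0.1731 mol
K⁺ + e⁻ → K, so n(K) = 0.1731 mol
m = 0.1731 × 39.10 = 6.77 g

6.77 g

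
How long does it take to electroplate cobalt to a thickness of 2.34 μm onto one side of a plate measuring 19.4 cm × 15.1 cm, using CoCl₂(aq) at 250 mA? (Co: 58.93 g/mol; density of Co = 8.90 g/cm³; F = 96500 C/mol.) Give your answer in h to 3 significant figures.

2.22 h

Plated area = 19.4 × 15.1 = 292.9 cm²
Volume = 292.9 × 2.34×10⁻⁴ cm = 0.06854 cm³
m(Co) = 0.06854 × 8.90 = 0.6100 g
n(Co) = 0.6100 / 58.93 = 0.01035 mol; n(e⁻) = 2 × 0.01035 = 0.02070 mol
Q = 0.02070 × 96500 = 1998 C
t = 1998 / 0.250 = 7992 s = 2.22 h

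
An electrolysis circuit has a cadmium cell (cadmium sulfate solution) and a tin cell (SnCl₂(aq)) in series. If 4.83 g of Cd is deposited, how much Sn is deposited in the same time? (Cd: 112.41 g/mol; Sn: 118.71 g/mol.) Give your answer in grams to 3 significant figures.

5.10 g

n(Cd) = 4.83 / 112.41 = 0.04297 mol
Cd²⁺ + 2e⁻ → Cd, so n(e⁻) = 2 × 0.04297 = 0.08594 mol
Since the cells are in series, n(e⁻) in the Sn cell is also 0.08594 mol.
Sn²⁺ + 2e⁻ → Sn, so n(Sn) = 0.08594 / 2 = 0.04297 mol
m(Sn) = 0.04297 × 118.71 = 5.10 g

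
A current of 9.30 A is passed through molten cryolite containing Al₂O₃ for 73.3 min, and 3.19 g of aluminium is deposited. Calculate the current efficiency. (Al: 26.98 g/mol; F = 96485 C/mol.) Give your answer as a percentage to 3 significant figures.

Q = 9.30 × 4398 = 40900 C
n(e⁻) = 40900 / 96485 = 0.4239 mol
Al³⁺ + 3e⁻ → Al, so theoretical n(Al) = 0.1413 mol → 3.812 g
Efficiency = 3.19 / 3.812 = 0.8368 = 83.7%

83.7%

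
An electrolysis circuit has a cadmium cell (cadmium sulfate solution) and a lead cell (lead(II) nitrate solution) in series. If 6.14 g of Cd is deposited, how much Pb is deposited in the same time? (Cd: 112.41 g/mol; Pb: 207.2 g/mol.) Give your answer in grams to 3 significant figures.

11.3 g

n(Cd) = 6.14 / 112.41 = 0.05462 mol
Cd²⁺ + 2e⁻ → Cd, so n(e⁻) = 2 × 0.05462 = 0.1092 mol
The cells are in series, so the same charge (and hence the same n(e⁻) = 0.1092 mol) passes through both.
Pb²⁺ + 2e⁻ → Pb, so n(Pb) = 0.1092 / 2 = 0.05460 mol
m(Pb) = 0.05460 × 207.2 = 11.3 g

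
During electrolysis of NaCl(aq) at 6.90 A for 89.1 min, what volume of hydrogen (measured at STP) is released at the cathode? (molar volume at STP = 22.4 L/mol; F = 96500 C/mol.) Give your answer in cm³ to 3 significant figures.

Q = It = 6.90 × 5346 = 36890 C
n(e⁻) = Q/F = 36890/96500 = 0.3823 mol
2H⁺ + 2e⁻ → H₂, so n(H₂) = 0.3823 / 2 = 0.1912 mol
V = 0.1912 × 22.4 = 4.283 L
= 4280 cm³

4280 cm³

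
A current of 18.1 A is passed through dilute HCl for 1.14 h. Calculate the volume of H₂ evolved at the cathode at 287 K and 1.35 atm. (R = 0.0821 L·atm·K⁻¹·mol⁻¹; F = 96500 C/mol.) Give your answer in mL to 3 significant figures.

6720 mL

Q = It = 18.1 × 4104 = 74280 C
n(e⁻) = 74280 / 96500 = 0.7697 mol
2H⁺ + 2e⁻ → H₂, so n(H₂) = 0.7697 / 2 = 0.3849 mol
V = nRT/P = 0.3849 × 0.0821 × 287 / 1.35 = 6.718 L
= 6720 mL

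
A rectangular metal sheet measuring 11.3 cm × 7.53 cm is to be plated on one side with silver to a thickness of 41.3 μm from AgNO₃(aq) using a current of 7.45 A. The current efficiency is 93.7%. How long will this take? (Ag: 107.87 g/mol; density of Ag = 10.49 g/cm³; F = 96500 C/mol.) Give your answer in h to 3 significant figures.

Plated area = 11.3 × 7.53 = 85.09 cm²
Volume = 85.09 × 41.3×10⁻⁴ cm = 0.3514 cm³
m(Ag) = 0.3514 × 10.49 = 3.686 g
n(Ag) = 3.686 / 107.87 = 0.03417 mol; n(e⁻) = 0.03417 mol
Q = 0.03417 × 96500 / 0.937 = 3519 C
t = 3519 / 7.45 = 472.3 s = 0.131 h

0.131 h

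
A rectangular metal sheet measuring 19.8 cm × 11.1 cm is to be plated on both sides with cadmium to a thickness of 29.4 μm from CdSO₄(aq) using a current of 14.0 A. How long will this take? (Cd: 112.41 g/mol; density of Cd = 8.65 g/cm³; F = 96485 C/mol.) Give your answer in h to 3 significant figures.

0.381 h

Plated area = 2 × 19.8 × 11.1 = 439.6 cm²
Volume = 439.6 × 29.4×10⁻⁴ cm = 1.292 cm³
m(Cd) = 1.292 × 8.65 = 11.18 g
n(Cd) = 11.18 / 112.41 = 0.09946 mol; n(e⁻) = 2 × 0.09946 = 0.1989 mol
Q = 0.1989 × 96485 = 19190 C
t = 19190 / 14.0 = 1371 s = 0.381 h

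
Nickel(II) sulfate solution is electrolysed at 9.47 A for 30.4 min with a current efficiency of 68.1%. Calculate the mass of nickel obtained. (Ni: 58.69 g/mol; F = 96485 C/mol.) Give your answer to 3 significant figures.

3.58 g

Q = 9.47 × 1824 = 17270 C
n(e⁻) = 17270 / 96485 = 0.1790 mol
Ni²⁺ + 2e⁻ → Ni, so theoretical m(Ni) = 0.08950 × 58.69 = 5.253 g
Actual mass = 68.1% × 5.253 = 3.58 g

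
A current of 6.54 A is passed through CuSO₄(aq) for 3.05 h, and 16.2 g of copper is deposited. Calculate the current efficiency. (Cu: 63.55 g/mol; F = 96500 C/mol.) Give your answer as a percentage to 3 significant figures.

Q = 6.54 × 10980 = 71810 C
n(e⁻) = 71810 / 96500 = 0.7441 mol
Cu²⁺ + 2e⁻ → Cu, so theoretical n(Cu) = 0.3721 mol → 23.65 g
Efficiency = 16.2 / 23.65 = 0.6850 = 68.5%

68.5%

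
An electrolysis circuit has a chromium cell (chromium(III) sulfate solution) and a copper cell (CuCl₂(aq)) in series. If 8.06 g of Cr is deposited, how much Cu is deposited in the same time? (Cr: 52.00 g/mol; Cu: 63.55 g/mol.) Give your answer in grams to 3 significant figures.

n(Cr) = 8.06 / 52.00 = 0.1550 mol
Cr³⁺ + 3e⁻ → Cr, so n(e⁻) = 3 × 0.1550 = 0.4650 mol
In series, the same 0.4650 mol of electrons flows through the second cell.
Cu²⁺ + 2e⁻ → Cu, so n(Cu) = 0.4650 / 2 = 0.2325 mol
m(Cu) = 0.2325 × 63.55 = 14.8 g

14.8 g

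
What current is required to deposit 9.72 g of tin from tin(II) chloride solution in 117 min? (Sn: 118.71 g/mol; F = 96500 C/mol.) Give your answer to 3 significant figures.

2.25 A

n(Sn) = 9.72 / 118.71 = 0.08188 mol
Sn²⁺ + 2e⁻ → Sn, so n(e⁻) = 2 × 0.08188 = 0.1638 mol
Q = 0.1638 × 96500 = 15810 C
I = Q / t = 15810 / 7020 s = 2.25 A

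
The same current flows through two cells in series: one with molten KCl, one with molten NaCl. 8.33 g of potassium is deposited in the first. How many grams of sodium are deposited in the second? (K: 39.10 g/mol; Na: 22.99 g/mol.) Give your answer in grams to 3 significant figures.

4.90 g

n(K) = 8.33 / 39.10 = 0.2130 mol
K⁺ + e⁻ → K, so n(e⁻) = 0.2130 mol
The cells are in series, so the same charge (and hence the same n(e⁻) = 0.2130 mol) passes through both.
Na⁺ + e⁻ → Na, so n(Na) = 0.2130 mol
m(Na) = 0.2130 × 22.99 = 4.90 g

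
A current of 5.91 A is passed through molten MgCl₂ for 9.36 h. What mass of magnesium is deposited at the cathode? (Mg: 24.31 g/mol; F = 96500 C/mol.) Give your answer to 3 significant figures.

Q = 5.91 A × 33696 s = 1.991×10^5 C
n(e⁻) = Q/F = 1.991×10^5/96500 = 2.063 mol
Mg²⁺ + 2e⁻ → Mg, so n(Mg) = 2.063 / 2 = 1.032 mol
m = 1.032 × 24.31 = 25.1 g

25.1 g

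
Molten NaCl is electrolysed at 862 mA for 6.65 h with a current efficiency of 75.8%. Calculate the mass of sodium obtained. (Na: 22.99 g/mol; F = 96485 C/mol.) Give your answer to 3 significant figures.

Q = 0.862 × 23940 = 20640 C
n(e⁻) = 20640 / 96485 = 0.2139 mol
Na⁺ + e⁻ → Na, so theoretical m(Na) = 0.2139 × 22.99 = 4.918 g
Actual mass = 75.8% × 4.918 = 3.73 g

3.73 g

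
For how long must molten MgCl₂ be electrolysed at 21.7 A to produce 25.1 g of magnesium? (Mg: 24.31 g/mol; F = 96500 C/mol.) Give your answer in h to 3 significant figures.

n(Mg) = 25.1 / 24.31 = 1.032 mol
Mg²⁺ + 2e⁻ → Mg, so n(e⁻) = 2 × 1.032 = 2.064 mol
Q = 2.064 × 96500 = 1.992×10^5 C
t = Q / I = 1.992×10^5 / 21.7 = 9180 s = 2.55 h

2.55 h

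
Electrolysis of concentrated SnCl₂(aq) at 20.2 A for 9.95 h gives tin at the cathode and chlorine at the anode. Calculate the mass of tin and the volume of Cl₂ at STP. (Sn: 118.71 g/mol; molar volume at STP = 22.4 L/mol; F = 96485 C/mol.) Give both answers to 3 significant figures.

445 g Sn; 84.0 L Cl₂

Q = 20.2 × 35820 = 7.236×10^5 C; n(e⁻) = 7.236×10^5 / 96485 = 7.500 mol
Cathode: Sn²⁺ + 2e⁻ → Sn → n(Sn) = 7.500/2 = 3.750 mol → 445 g
Anode: 2Cl⁻ → Cl₂ + 2e⁻ → n(Cl₂) = 7.500/2 = 3.750 mol → 84.0 L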